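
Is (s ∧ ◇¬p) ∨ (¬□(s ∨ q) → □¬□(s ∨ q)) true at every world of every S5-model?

Yes, valid

Tableau for the negation ¬((s ∧ ◇¬p) ∨ (¬□(s ∨ q) → □¬□(s ∨ q))):
1. ¬((s ∧ ◇¬p) ∨ (¬□(s ∨ q) → □¬□(s ∨ q))), w0
2. ¬(s ∧ ◇¬p), w0
3. ¬(¬□(s ∨ q) → □¬□(s ∨ q)), w0
4. ¬□(s ∨ q), w0
5. ¬□¬□(s ∨ q), w0
6. ¬◇¬p, w0
7. p, w0
8. ¬(s ∨ q), w1
9. ¬s, w1
10. ¬q, w1
11. p, w1
12. □(s ∨ q), w2
13. p, w2
14. s ∨ q, w0
15. s ∨ q, w1
16. s ∨ q, w2
17. q, w0
18. q, w1
Accessibility: w0Rw0, w0Rw1, w0Rw2, w1Rw0, w1Rw1, w1Rw2, w2Rw0, w2Rw1, w2Rw2
Branch closes: q and ¬q both at w1.
All branches of the negation close; one closing branch shown above.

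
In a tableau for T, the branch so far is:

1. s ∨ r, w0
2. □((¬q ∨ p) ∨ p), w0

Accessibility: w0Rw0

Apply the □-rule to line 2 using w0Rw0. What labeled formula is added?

(¬q ∨ p) ∨ p, w0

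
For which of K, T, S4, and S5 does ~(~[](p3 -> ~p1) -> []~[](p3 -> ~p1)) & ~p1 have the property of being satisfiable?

S4-tableau for the formula:
1. ~(~[](p3 -> ~p1) -> []~[](p3 -> ~p1)) & ~p1, w0
2. ~(~[](p3 -> ~p1) -> []~[](p3 -> ~p1)), w0   [&-rule on 1]
3. ~p1, w0   [&-rule on 1]
4. ~[](p3 -> ~p1), w0   [~->-rule on 2]
5. ~[]~[](p3 -> ~p1), w0   [~->-rule on 2]
6. ~(p3 -> ~p1), w1   [~[]-rule on 4: fresh world w1, w0Rw1]
7. p3, w1   [~->-rule on 6]
8. p1, w1   [~->-rule on 6]
9. [](p3 -> ~p1), w2   [~[]-rule on 5: fresh world w2, w0Rw2]
10. p3 -> ~p1, w2   [[]-rule on 9 via w2Rw2]
11. ~p1, w2   [->-rule on 10 (branches; this branch)]
Accessibility: w0Rw0, w0Rw1, w0Rw2, w1Rw1, w2Rw2
Complete open branch: satisfiable in S4, hence also in K, T (this S4-model is also a K-model and a T-model).
S5-tableau for the formula:
1. ~(~[](p3 -> ~p1) -> []~[](p3 -> ~p1)) & ~p1, w0
2. ~(~[](p3 -> ~p1) -> []~[](p3 -> ~p1)), w0   [&-rule on 1]
3. ~p1, w0   [&-rule on 1]
4. ~[](p3 -> ~p1), w0   [~->-rule on 2]
5. ~[]~[](p3 -> ~p1), w0   [~->-rule on 2]
6. ~(p3 -> ~p1), w1   [~[]-rule on 4: fresh world w1, w0Rw1]
7. p3, w1   [~->-rule on 6]
8. p1, w1   [~->-rule on 6]
9. [](p3 -> ~p1), w2   [~[]-rule on 5: fresh world w2, w0Rw2]
10. p3 -> ~p1, w0   [[]-rule on 9 via w2Rw0]
11. p3 -> ~p1, w1   [[]-rule on 9 via w2Rw1]
12. p3 -> ~p1, w2   [[]-rule on 9 via w2Rw2]
13. ~p1, w1   [->-rule on 11 (branches; this branch)]
Accessibility: w0Rw0, w0Rw1, w0Rw2, w1Rw0, w1Rw1, w1Rw2, w2Rw0, w2Rw1, w2Rw2
Branch closes: p1 and ~p1 both at w1.
Every branch closes (one shown): unsatisfiable in S5.

K, T, S4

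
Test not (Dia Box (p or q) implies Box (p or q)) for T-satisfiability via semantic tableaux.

Satisfiable (open branch found)

1. not (Dia Box (p or q) implies Box (p or q)), w0
2. Dia Box (p or q), w0   [neg-implies-rule on 1]
3. not Box (p or q), w0   [neg-implies-rule on 1]
4. Box (p or q), w1   [Dia-rule on 2: fresh world w1, w0Rw1]
5. p or q, w1   [Box-rule on 4 via w1Rw1]
6. q, w1   [or-rule on 5 (branches; this branch)]
7. not (p or q), w2   [neg-Box-rule on 3: fresh world w2, w0Rw2]
8. not p, w2   [neg-or-rule on 7]
9. not q, w2   [neg-or-rule on 7]
Accessibility: w0Rw0, w0Rw1, w0Rw2, w1Rw1, w2Rw2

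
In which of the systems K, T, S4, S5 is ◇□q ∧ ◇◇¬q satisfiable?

K, T, S4

S4-tableau for the formula:
1. ◇□q ∧ ◇◇¬q, u
2. ◇□q, u
3. ◇◇¬q, u
4. □q, v
5. q, v
6. ◇¬q, w
7. ¬q, x
Accessibility: uRu, uRv, uRw, uRx, vRv, wRw, wRx, xRx
Complete open branch: satisfiable in S4, hence also in K, T (this S4-model is also a K-model and a T-model).
S5-tableau for the formula:
1. ◇□q ∧ ◇◇¬q, u
2. ◇□q, u
3. ◇◇¬q, u
4. □q, v
5. q, u
6. q, v
7. ◇¬q, w
8. q, w
9. ¬q, x
10. q, x
Accessibility: uRu, uRv, uRw, uRx, vRu, vRv, vRw, vRx, wRu, wRv, wRw, wRx, xRu, xRv, xRw, xRx
Branch closes: q and ¬q both at x.
Every branch closes (one shown): unsatisfiable in S5.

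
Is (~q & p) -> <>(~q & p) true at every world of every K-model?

Tableau for the negation ~((~q & p) -> <>(~q & p)):
1. ~((~q & p) -> <>(~q & p)), 0
2. ~q & p, 0
3. ~<>(~q & p), 0
4. ~q, 0
5. p, 0
The negation has an open branch (countermodel exists).

No, not valid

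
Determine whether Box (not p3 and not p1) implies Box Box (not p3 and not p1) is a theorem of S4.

Tableau for the negation not (Box (not p3 and not p1) implies Box Box (not p3 and not p1)):
1. not (Box (not p3 and not p1) implies Box Box (not p3 and not p1)), u
2. Box (not p3 and not p1), u   [neg-implies-rule on 1]
3. not Box Box (not p3 and not p1), u   [neg-implies-rule on 1]
4. not p3 and not p1, u   [Box-rule on 2 via uRu]
5. not p3, u   [and-rule on 4]
6. not p1, u   [and-rule on 4]
7. not Box (not p3 and not p1), v   [neg-Box-rule on 3: fresh world v, uRv]
8. not p3 and not p1, v   [Box-rule on 2 via uRv]
9. not p3, v   [and-rule on 8]
10. not p1, v   [and-rule on 8]
11. not (not p3 and not p1), w   [neg-Box-rule on 7: fresh world w, vRw]
12. not p3 and not p1, w   [Box-rule on 2 via uRw]
13. not p3, w   [and-rule on 12]
14. not p1, w   [and-rule on 12]
15. p1, w   [neg-and-rule on 11 (branches; this branch)]
Accessibility: uRu, uRv, uRw, vRv, vRw, wRw
Branch closes: p1 and not p1 both at w.
Every branch of the negation's tableau closes; the branch above is one of them.

Valid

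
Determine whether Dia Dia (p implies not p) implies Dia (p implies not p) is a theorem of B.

Tableau for the negation not (Dia Dia (p implies not p) implies Dia (p implies not p)):
1. not (Dia Dia (p implies not p) implies Dia (p implies not p)), 0
2. Dia Dia (p implies not p), 0
3. not Dia (p implies not p), 0
4. not (p implies not p), 0
5. p, 0
6. Dia (p implies not p), 1
7. not (p implies not p), 1
8. p, 1
9. p implies not p, 2
10. not p, 2
Accessibility: 0R0, 0R1, 1R0, 1R1, 1R2, 2R1, 2R2
The negation has an open branch (countermodel exists).

Not valid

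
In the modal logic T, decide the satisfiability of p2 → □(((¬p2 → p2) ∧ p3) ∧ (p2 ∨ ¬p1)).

Yes, satisfiable

1. p2 → □(((¬p2 → p2) ∧ p3) ∧ (p2 ∨ ¬p1)), u
2. □(((¬p2 → p2) ∧ p3) ∧ (p2 ∨ ¬p1)), u   [→-rule on 1 (branches; this branch)]
3. ((¬p2 → p2) ∧ p3) ∧ (p2 ∨ ¬p1), u   [□-rule on 2 via uRu]
4. (¬p2 → p2) ∧ p3, u   [∧-rule on 3]
5. p2 ∨ ¬p1, u   [∧-rule on 3]
6. ¬p2 → p2, u   [∧-rule on 4]
7. p3, u   [∧-rule on 4]
8. ¬p1, u   [∨-rule on 5 (branches; this branch)]
9. p2, u   [→-rule on 6 (branches; this branch)]
Accessibility: uRu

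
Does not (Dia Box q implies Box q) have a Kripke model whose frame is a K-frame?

1. not (Dia Box q implies Box q), 0
2. Dia Box q, 0
3. not Box q, 0
4. Box q, 1
5. not q, 2
Accessibility: 0R1, 0R2

Satisfiable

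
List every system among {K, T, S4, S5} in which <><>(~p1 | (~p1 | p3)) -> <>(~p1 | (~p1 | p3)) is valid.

S4-tableau for the negation ~(<><>(~p1 | (~p1 | p3)) -> <>(~p1 | (~p1 | p3))):
1. ~(<><>(~p1 | (~p1 | p3)) -> <>(~p1 | (~p1 | p3))), w0
2. <><>(~p1 | (~p1 | p3)), w0   [~->-rule on 1]
3. ~<>(~p1 | (~p1 | p3)), w0   [~->-rule on 1]
4. ~(~p1 | (~p1 | p3)), w0   [~<>-rule on 3 via w0Rw0]
5. p1, w0   [~|-rule on 4]
6. ~(~p1 | p3), w0   [~|-rule on 4]
7. ~p3, w0   [~|-rule on 6]
8. <>(~p1 | (~p1 | p3)), w1   [<>-rule on 2: fresh world w1, w0Rw1]
9. ~(~p1 | (~p1 | p3)), w1   [~<>-rule on 3 via w0Rw1]
10. p1, w1   [~|-rule on 9]
11. ~(~p1 | p3), w1   [~|-rule on 9]
12. ~p3, w1   [~|-rule on 11]
13. ~p1 | (~p1 | p3), w2   [<>-rule on 8: fresh world w2, w1Rw2]
14. ~(~p1 | (~p1 | p3)), w2   [~<>-rule on 3 via w0Rw2]
15. p1, w2   [~|-rule on 14]
16. ~(~p1 | p3), w2   [~|-rule on 14]
17. ~p3, w2   [~|-rule on 16]
18. ~p1 | p3, w2   [|-rule on 13 (branches; this branch)]
19. p3, w2   [|-rule on 18 (branches; this branch)]
Accessibility: w0Rw0, w0Rw1, w0Rw2, w1Rw1, w1Rw2, w2Rw2
Branch closes: p3 and ~p3 both at w2.
Every branch closes (one shown): valid in S4, hence also in S5 (every theorem of S4 is a theorem of S5).
T-tableau for the negation ~(<><>(~p1 | (~p1 | p3)) -> <>(~p1 | (~p1 | p3))):
1. ~(<><>(~p1 | (~p1 | p3)) -> <>(~p1 | (~p1 | p3))), w0
2. <><>(~p1 | (~p1 | p3)), w0   [~->-rule on 1]
3. ~<>(~p1 | (~p1 | p3)), w0   [~->-rule on 1]
4. ~(~p1 | (~p1 | p3)), w0   [~<>-rule on 3 via w0Rw0]
5. p1, w0   [~|-rule on 4]
6. ~(~p1 | p3), w0   [~|-rule on 4]
7. ~p3, w0   [~|-rule on 6]
8. <>(~p1 | (~p1 | p3)), w1   [<>-rule on 2: fresh world w1, w0Rw1]
9. ~(~p1 | (~p1 | p3)), w1   [~<>-rule on 3 via w0Rw1]
10. p1, w1   [~|-rule on 9]
11. ~(~p1 | p3), w1   [~|-rule on 9]
12. ~p3, w1   [~|-rule on 11]
13. ~p1 | (~p1 | p3), w2   [<>-rule on 8: fresh world w2, w1Rw2]
14. ~p1 | p3, w2   [|-rule on 13 (branches; this branch)]
15. p3, w2   [|-rule on 14 (branches; this branch)]
Accessibility: w0Rw0, w0Rw1, w1Rw1, w1Rw2, w2Rw2
Complete open branch: countermodel on a T-frame, so not valid in T, nor in K (the same frame is also a K-frame).

S4, S5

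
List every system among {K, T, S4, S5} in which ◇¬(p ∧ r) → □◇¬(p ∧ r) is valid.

S4-tableau for the negation ¬(◇¬(p ∧ r) → □◇¬(p ∧ r)):
1. ¬(◇¬(p ∧ r) → □◇¬(p ∧ r)), w0
2. ◇¬(p ∧ r), w0
3. ¬□◇¬(p ∧ r), w0
4. ¬(p ∧ r), w1
5. ¬r, w1
6. ¬◇¬(p ∧ r), w2
7. p ∧ r, w2
8. p, w2
9. r, w2
Accessibility: w0Rw0, w0Rw1, w0Rw2, w1Rw1, w2Rw2
Complete open branch: countermodel on an S4-frame, so not valid in S4, nor in K, T (the same frame is also a K-frame and a T-frame).
S5-tableau for the negation ¬(◇¬(p ∧ r) → □◇¬(p ∧ r)):
1. ¬(◇¬(p ∧ r) → □◇¬(p ∧ r)), w0
2. ◇¬(p ∧ r), w0
3. ¬□◇¬(p ∧ r), w0
4. ¬(p ∧ r), w1
5. ¬r, w1
6. ¬◇¬(p ∧ r), w2
7. p ∧ r, w0
8. p, w0
9. r, w0
10. p ∧ r, w1
11. p, w1
12. r, w1
Accessibility: w0Rw0, w0Rw1, w0Rw2, w1Rw0, w1Rw1, w1Rw2, w2Rw0, w2Rw1, w2Rw2
Branch closes: r and ¬r both at w1.
Every branch closes (one shown): valid in S5.

S5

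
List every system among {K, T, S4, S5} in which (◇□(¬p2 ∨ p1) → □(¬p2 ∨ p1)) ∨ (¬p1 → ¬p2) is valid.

S4-tableau for the negation ¬((◇□(¬p2 ∨ p1) → □(¬p2 ∨ p1)) ∨ (¬p1 → ¬p2)):
1. ¬((◇□(¬p2 ∨ p1) → □(¬p2 ∨ p1)) ∨ (¬p1 → ¬p2)), 0
2. ¬(◇□(¬p2 ∨ p1) → □(¬p2 ∨ p1)), 0
3. ¬(¬p1 → ¬p2), 0
4. ◇□(¬p2 ∨ p1), 0
5. ¬□(¬p2 ∨ p1), 0
6. ¬p1, 0
7. p2, 0
8. □(¬p2 ∨ p1), 1
9. ¬p2 ∨ p1, 1
10. p1, 1
11. ¬(¬p2 ∨ p1), 2
12. p2, 2
13. ¬p1, 2
Accessibility: 0R0, 0R1, 0R2, 1R1, 2R2
Complete open branch: countermodel on an S4-frame, so not valid in S4, nor in K, T (the same frame is also a K-frame and a T-frame).
S5-tableau for the negation ¬((◇□(¬p2 ∨ p1) → □(¬p2 ∨ p1)) ∨ (¬p1 → ¬p2)):
1. ¬((◇□(¬p2 ∨ p1) → □(¬p2 ∨ p1)) ∨ (¬p1 → ¬p2)), 0
2. ¬(◇□(¬p2 ∨ p1) → □(¬p2 ∨ p1)), 0
3. ¬(¬p1 → ¬p2), 0
4. ◇□(¬p2 ∨ p1), 0
5. ¬□(¬p2 ∨ p1), 0
6. ¬p1, 0
7. p2, 0
8. □(¬p2 ∨ p1), 1
9. ¬p2 ∨ p1, 0
10. ¬p2 ∨ p1, 1
11. p1, 0
Accessibility: 0R0, 0R1, 1R0, 1R1
Branch closes: p1 and ¬p1 both at 0.
Every branch closes (one shown): valid in S5.

S5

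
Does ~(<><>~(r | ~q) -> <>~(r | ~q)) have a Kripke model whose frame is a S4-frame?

1. ~(<><>~(r | ~q) -> <>~(r | ~q)), u
2. <><>~(r | ~q), u
3. ~<>~(r | ~q), u
4. r | ~q, u
5. ~q, u
6. <>~(r | ~q), v
7. r | ~q, v
8. ~q, v
9. ~(r | ~q), w
10. ~r, w
11. q, w
12. r | ~q, w
13. ~q, w
Accessibility: uRu, uRv, uRw, vRv, vRw, wRw
Branch closes: q and ~q both at w.
(One branch shown.) All branches close.

No, unsatisfiable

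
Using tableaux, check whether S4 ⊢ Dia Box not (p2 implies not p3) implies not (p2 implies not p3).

Not valid

Tableau for the negation not (Dia Box not (p2 implies not p3) implies not (p2 implies not p3)):
1. not (Dia Box not (p2 implies not p3) implies not (p2 implies not p3)), w0
2. Dia Box not (p2 implies not p3), w0
3. p2 implies not p3, w0
4. not p3, w0
5. Box not (p2 implies not p3), w1
6. not (p2 implies not p3), w1
7. p2, w1
8. p3, w1
Accessibility: w0Rw0, w0Rw1, w1Rw1
The negation has an open branch (countermodel exists).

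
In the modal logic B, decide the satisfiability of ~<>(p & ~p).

Satisfiable

1. ~<>(p & ~p), 0
2. ~(p & ~p), 0   [~<>-rule on 1 via 0R0]
3. p, 0   [~&-rule on 2 (branches; this branch)]
Accessibility: 0R0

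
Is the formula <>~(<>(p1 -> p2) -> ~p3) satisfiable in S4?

Satisfiable (open branch found)

1. <>~(<>(p1 -> p2) -> ~p3), u
2. ~(<>(p1 -> p2) -> ~p3), v   [<>-rule on 1: fresh world v, uRv]
3. <>(p1 -> p2), v   [~->-rule on 2]
4. p3, v   [~->-rule on 2]
5. p1 -> p2, w   [<>-rule on 3: fresh world w, vRw]
6. p2, w   [->-rule on 5 (branches; this branch)]
Accessibility: uRu, uRv, uRw, vRv, vRw, wRw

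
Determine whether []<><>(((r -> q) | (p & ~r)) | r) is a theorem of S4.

Valid

Tableau for the negation ~[]<><>(((r -> q) | (p & ~r)) | r):
1. ~[]<><>(((r -> q) | (p & ~r)) | r), w0
2. ~<><>(((r -> q) | (p & ~r)) | r), w1
3. ~<>(((r -> q) | (p & ~r)) | r), w1
4. ~(((r -> q) | (p & ~r)) | r), w1
5. ~((r -> q) | (p & ~r)), w1
6. ~r, w1
7. ~(r -> q), w1
8. ~(p & ~r), w1
9. r, w1
10. ~q, w1
Accessibility: w0Rw0, w0Rw1, w1Rw1
Branch closes: r and ~r both at w1.
All branches of the negation close; one closing branch shown above.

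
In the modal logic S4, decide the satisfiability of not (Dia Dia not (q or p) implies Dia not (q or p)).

No, unsatisfiable

1. not (Dia Dia not (q or p) implies Dia not (q or p)), u
2. Dia Dia not (q or p), u
3. not Dia not (q or p), u
4. q or p, u
5. p, u
6. Dia not (q or p), v
7. q or p, v
8. p, v
9. not (q or p), w
10. not q, w
11. not p, w
12. q or p, w
13. p, w
Accessibility: uRu, uRv, uRw, vRv, vRw, wRw
Branch closes: p and not p both at w.
All branches of the tableau close; one closing branch shown above.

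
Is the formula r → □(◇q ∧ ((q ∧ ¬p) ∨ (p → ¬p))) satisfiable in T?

Yes, satisfiable

1. r → □(◇q ∧ ((q ∧ ¬p) ∨ (p → ¬p))), 0
2. □(◇q ∧ ((q ∧ ¬p) ∨ (p → ¬p))), 0
3. ◇q ∧ ((q ∧ ¬p) ∨ (p → ¬p)), 0
4. ◇q, 0
5. (q ∧ ¬p) ∨ (p → ¬p), 0
6. p → ¬p, 0
7. ¬p, 0
8. q, 1
9. ◇q ∧ ((q ∧ ¬p) ∨ (p → ¬p)), 1
10. ◇q, 1
11. (q ∧ ¬p) ∨ (p → ¬p), 1
12. p → ¬p, 1
13. ¬p, 1
14. q, 2
Accessibility: 0R0, 0R1, 1R1, 1R2, 2R2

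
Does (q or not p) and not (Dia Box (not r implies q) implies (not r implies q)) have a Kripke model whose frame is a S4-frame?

Satisfiable

1. (q or not p) and not (Dia Box (not r implies q) implies (not r implies q)), w0
2. q or not p, w0
3. not (Dia Box (not r implies q) implies (not r implies q)), w0
4. Dia Box (not r implies q), w0
5. not (not r implies q), w0
6. not r, w0
7. not q, w0
8. not p, w0
9. Box (not r implies q), w1
10. not r implies q, w1
11. q, w1
Accessibility: w0Rw0, w0Rw1, w1Rw1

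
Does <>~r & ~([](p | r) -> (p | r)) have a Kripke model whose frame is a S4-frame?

1. <>~r & ~([](p | r) -> (p | r)), u
2. <>~r, u   [&-rule on 1]
3. ~([](p | r) -> (p | r)), u   [&-rule on 1]
4. [](p | r), u   [~->-rule on 3]
5. ~(p | r), u   [~->-rule on 3]
6. ~p, u   [~|-rule on 5]
7. ~r, u   [~|-rule on 5]
8. p | r, u   [[]-rule on 4 via uRu]
9. r, u   [|-rule on 8 (branches; this branch)]
Accessibility: uRu
Branch closes: r and ~r both at u.
All branches of the tableau close; one closing branch shown above.

Unsatisfiable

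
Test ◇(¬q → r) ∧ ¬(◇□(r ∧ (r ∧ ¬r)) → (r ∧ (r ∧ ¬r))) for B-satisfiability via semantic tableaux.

1. ◇(¬q → r) ∧ ¬(◇□(r ∧ (r ∧ ¬r)) → (r ∧ (r ∧ ¬r))), w0
2. ◇(¬q → r), w0
3. ¬(◇□(r ∧ (r ∧ ¬r)) → (r ∧ (r ∧ ¬r))), w0
4. ◇□(r ∧ (r ∧ ¬r)), w0
5. ¬(r ∧ (r ∧ ¬r)), w0
6. ¬(r ∧ ¬r), w0
7. r, w0
8. ¬q → r, w1
9. r, w1
10. □(r ∧ (r ∧ ¬r)), w2
11. r ∧ (r ∧ ¬r), w0
12. r ∧ ¬r, w0
13. ¬r, w0
Accessibility: w0Rw0, w0Rw1, w0Rw2, w1Rw0, w1Rw1, w2Rw0, w2Rw2
Branch closes: r and ¬r both at w0.
All branches of the tableau close; one closing branch shown above.

Unsatisfiable (every branch closes)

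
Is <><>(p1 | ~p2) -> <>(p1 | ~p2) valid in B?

Tableau for the negation ~(<><>(p1 | ~p2) -> <>(p1 | ~p2)):
1. ~(<><>(p1 | ~p2) -> <>(p1 | ~p2)), w0
2. <><>(p1 | ~p2), w0
3. ~<>(p1 | ~p2), w0
4. ~(p1 | ~p2), w0
5. ~p1, w0
6. p2, w0
7. <>(p1 | ~p2), w1
8. ~(p1 | ~p2), w1
9. ~p1, w1
10. p2, w1
11. p1 | ~p2, w2
12. ~p2, w2
Accessibility: w0Rw0, w0Rw1, w1Rw0, w1Rw1, w1Rw2, w2Rw1, w2Rw2
The negation has an open branch (countermodel exists).

Invalid (countermodel exists)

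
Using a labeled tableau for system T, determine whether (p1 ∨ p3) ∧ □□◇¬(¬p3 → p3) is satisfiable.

1. (p1 ∨ p3) ∧ □□◇¬(¬p3 → p3), 0
2. p1 ∨ p3, 0
3. □□◇¬(¬p3 → p3), 0
4. □◇¬(¬p3 → p3), 0
5. ◇¬(¬p3 → p3), 0
6. p3, 0
7. ¬(¬p3 → p3), 1
8. ¬p3, 1
9. □◇¬(¬p3 → p3), 1
10. ◇¬(¬p3 → p3), 1
11. ¬(¬p3 → p3), 2
12. ¬p3, 2
13. ◇¬(¬p3 → p3), 2
14. ¬(¬p3 → p3), 3
15. ¬p3, 3
Accessibility: 0R0, 0R1, 1R1, 1R2, 2R2, 2R3, 3R3

Satisfiable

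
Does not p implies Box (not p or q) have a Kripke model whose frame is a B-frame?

Yes, satisfiable

1. not p implies Box (not p or q), w0
2. Box (not p or q), w0
3. not p or q, w0
4. q, w0
Accessibility: w0Rw0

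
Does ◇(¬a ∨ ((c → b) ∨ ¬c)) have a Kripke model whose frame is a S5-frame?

1. ◇(¬a ∨ ((c → b) ∨ ¬c)), u
2. ¬a ∨ ((c → b) ∨ ¬c), v
3. (c → b) ∨ ¬c, v
4. ¬c, v
Accessibility: uRu, uRv, vRu, vRv

Satisfiable (open branch found)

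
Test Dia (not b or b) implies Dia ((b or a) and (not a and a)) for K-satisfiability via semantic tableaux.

1. Dia (not b or b) implies Dia ((b or a) and (not a and a)), u
2. not Dia (not b or b), u   [implies-rule on 1 (branches; this branch)]

Satisfiable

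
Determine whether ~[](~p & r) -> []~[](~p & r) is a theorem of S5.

Tableau for the negation ~(~[](~p & r) -> []~[](~p & r)):
1. ~(~[](~p & r) -> []~[](~p & r)), w0
2. ~[](~p & r), w0   [~->-rule on 1]
3. ~[]~[](~p & r), w0   [~->-rule on 1]
4. ~(~p & r), w1   [~[]-rule on 2: fresh world w1, w0Rw1]
5. ~r, w1   [~&-rule on 4 (branches; this branch)]
6. [](~p & r), w2   [~[]-rule on 3: fresh world w2, w0Rw2]
7. ~p & r, w0   [[]-rule on 6 via w2Rw0]
8. ~p, w0   [&-rule on 7]
9. r, w0   [&-rule on 7]
10. ~p & r, w1   [[]-rule on 6 via w2Rw1]
11. ~p, w1   [&-rule on 10]
12. r, w1   [&-rule on 10]
Accessibility: w0Rw0, w0Rw1, w0Rw2, w1Rw0, w1Rw1, w1Rw2, w2Rw0, w2Rw1, w2Rw2
Branch closes: r and ~r both at w1.
Every branch of the negation's tableau closes; the branch above is one of them.

Valid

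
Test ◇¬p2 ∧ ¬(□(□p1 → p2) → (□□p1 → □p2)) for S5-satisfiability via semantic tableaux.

Unsatisfiable (every branch closes)

1. ◇¬p2 ∧ ¬(□(□p1 → p2) → (□□p1 → □p2)), w0
2. ◇¬p2, w0   [∧-rule on 1]
3. ¬(□(□p1 → p2) → (□□p1 → □p2)), w0   [∧-rule on 1]
4. □(□p1 → p2), w0   [¬→-rule on 3]
5. ¬(□□p1 → □p2), w0   [¬→-rule on 3]
6. □□p1, w0   [¬→-rule on 5]
7. ¬□p2, w0   [¬→-rule on 5]
8. □p1 → p2, w0   [□-rule on 4 via w0Rw0]
9. □p1, w0   [□-rule on 6 via w0Rw0]
10. p1, w0   [□-rule on 9 via w0Rw0]
11. p2, w0   [→-rule on 8 (branches; this branch)]
12. ¬p2, w1   [◇-rule on 2: fresh world w1, w0Rw1]
13. □p1 → p2, w1   [□-rule on 4 via w0Rw1]
14. □p1, w1   [□-rule on 6 via w0Rw1]
15. p1, w1   [□-rule on 9 via w0Rw1]
16. ¬□p1, w1   [→-rule on 13 (branches; this branch)]
17. ¬p2, w2   [¬□-rule on 7: fresh world w2, w0Rw2]
18. □p1 → p2, w2   [□-rule on 4 via w0Rw2]
19. □p1, w2   [□-rule on 6 via w0Rw2]
20. p1, w2   [□-rule on 9 via w0Rw2]
21. ¬□p1, w2   [→-rule on 18 (branches; this branch)]
22. ¬p1, w3   [¬□-rule on 16: fresh world w3, w1Rw3]
23. □p1 → p2, w3   [□-rule on 4 via w0Rw3]
24. □p1, w3   [□-rule on 6 via w0Rw3]
25. p1, w3   [□-rule on 9 via w0Rw3]
Accessibility: w0Rw0, w0Rw1, w0Rw2, w0Rw3, w1Rw0, w1Rw1, w1Rw2, w1Rw3, w2Rw0, w2Rw1, w2Rw2, w2Rw3, w3Rw0, w3Rw1, w3Rw2, w3Rw3
Branch closes: p1 and ¬p1 both at w3.
All branches of the tableau close; one closing branch shown above.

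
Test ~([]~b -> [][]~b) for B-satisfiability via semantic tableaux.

Yes, satisfiable

1. ~([]~b -> [][]~b), w0
2. []~b, w0
3. ~[][]~b, w0
4. ~b, w0
5. ~[]~b, w1
6. ~b, w1
7. b, w2
Accessibility: w0Rw0, w0Rw1, w1Rw0, w1Rw1, w1Rw2, w2Rw1, w2Rw2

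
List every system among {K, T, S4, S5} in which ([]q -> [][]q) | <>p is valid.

S4-tableau for the negation ~(([]q -> [][]q) | <>p):
1. ~(([]q -> [][]q) | <>p), u
2. ~([]q -> [][]q), u
3. ~<>p, u
4. []q, u
5. ~[][]q, u
6. ~p, u
7. q, u
8. ~[]q, v
9. ~p, v
10. q, v
11. ~q, w
12. ~p, w
13. q, w
Accessibility: uRu, uRv, uRw, vRv, vRw, wRw
Branch closes: q and ~q both at w.
Every branch closes (one shown): valid in S4, hence also in S5 (every theorem of S4 is a theorem of S5).
T-tableau for the negation ~(([]q -> [][]q) | <>p):
1. ~(([]q -> [][]q) | <>p), u
2. ~([]q -> [][]q), u
3. ~<>p, u
4. []q, u
5. ~[][]q, u
6. ~p, u
7. q, u
8. ~[]q, v
9. ~p, v
10. q, v
11. ~q, w
Accessibility: uRu, uRv, vRv, vRw, wRw
Complete open branch: countermodel on a T-frame, so not valid in T, nor in K (the same frame is also a K-frame).

S4, S5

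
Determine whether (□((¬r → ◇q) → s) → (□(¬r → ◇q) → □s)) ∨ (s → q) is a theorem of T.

Tableau for the negation ¬((□((¬r → ◇q) → s) → (□(¬r → ◇q) → □s)) ∨ (s → q)):
1. ¬((□((¬r → ◇q) → s) → (□(¬r → ◇q) → □s)) ∨ (s → q)), w0
2. ¬(□((¬r → ◇q) → s) → (□(¬r → ◇q) → □s)), w0
3. ¬(s → q), w0
4. □((¬r → ◇q) → s), w0
5. ¬(□(¬r → ◇q) → □s), w0
6. s, w0
7. ¬q, w0
8. □(¬r → ◇q), w0
9. ¬□s, w0
10. (¬r → ◇q) → s, w0
11. ¬r → ◇q, w0
12. ◇q, w0
13. ¬s, w1
14. (¬r → ◇q) → s, w1
15. ¬r → ◇q, w1
16. ¬(¬r → ◇q), w1
17. ¬r, w1
18. ¬◇q, w1
19. ¬q, w1
20. ◇q, w1
21. q, w2
22. (¬r → ◇q) → s, w2
23. ¬r → ◇q, w2
24. s, w2
25. ◇q, w2
26. q, w3
27. ¬q, w3
Accessibility: w0Rw0, w0Rw1, w0Rw2, w1Rw1, w1Rw3, w2Rw2, w3Rw3
Branch closes: q and ¬q both at w3.
All branches of the negation close; one closing branch shown above.

Yes, valid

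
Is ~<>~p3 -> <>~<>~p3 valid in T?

Tableau for the negation ~(~<>~p3 -> <>~<>~p3):
1. ~(~<>~p3 -> <>~<>~p3), w0
2. ~<>~p3, w0
3. ~<>~<>~p3, w0
4. p3, w0
5. <>~p3, w0
6. ~p3, w1
7. p3, w1
Accessibility: w0Rw0, w0Rw1, w1Rw1
Branch closes: p3 and ~p3 both at w1.
All branches of the negation close; one closing branch shown above.

Valid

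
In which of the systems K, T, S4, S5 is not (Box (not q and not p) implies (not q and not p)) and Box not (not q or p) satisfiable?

K

T-tableau for the formula:
1. not (Box (not q and not p) implies (not q and not p)) and Box not (not q or p), u
2. not (Box (not q and not p) implies (not q and not p)), u
3. Box not (not q or p), u
4. Box (not q and not p), u
5. not (not q and not p), u
6. not (not q or p), u
7. q, u
8. not p, u
9. not q and not p, u
10. not q, u
Accessibility: uRu
Branch closes: q and not q both at u.
Every branch closes (one shown): unsatisfiable in T, hence also in S4, S5 (every S4/S5-frame is a T-frame).
K-tableau for the formula:
1. not (Box (not q and not p) implies (not q and not p)) and Box not (not q or p), u
2. not (Box (not q and not p) implies (not q and not p)), u
3. Box not (not q or p), u
4. Box (not q and not p), u
5. not (not q and not p), u
6. p, u
Complete open branch: satisfiable in K.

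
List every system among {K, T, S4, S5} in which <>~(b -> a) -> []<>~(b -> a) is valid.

S5

S5-tableau for the negation ~(<>~(b -> a) -> []<>~(b -> a)):
1. ~(<>~(b -> a) -> []<>~(b -> a)), w0
2. <>~(b -> a), w0   [~->-rule on 1]
3. ~[]<>~(b -> a), w0   [~->-rule on 1]
4. ~(b -> a), w1   [<>-rule on 2: fresh world w1, w0Rw1]
5. b, w1   [~->-rule on 4]
6. ~a, w1   [~->-rule on 4]
7. ~<>~(b -> a), w2   [~[]-rule on 3: fresh world w2, w0Rw2]
8. b -> a, w0   [~<>-rule on 7 via w2Rw0]
9. b -> a, w1   [~<>-rule on 7 via w2Rw1]
10. b -> a, w2   [~<>-rule on 7 via w2Rw2]
11. a, w0   [->-rule on 8 (branches; this branch)]
12. a, w1   [->-rule on 9 (branches; this branch)]
Accessibility: w0Rw0, w0Rw1, w0Rw2, w1Rw0, w1Rw1, w1Rw2, w2Rw0, w2Rw1, w2Rw2
Branch closes: a and ~a both at w1.
Every branch closes (one shown): valid in S5.
S4-tableau for the negation ~(<>~(b -> a) -> []<>~(b -> a)):
1. ~(<>~(b -> a) -> []<>~(b -> a)), w0
2. <>~(b -> a), w0   [~->-rule on 1]
3. ~[]<>~(b -> a), w0   [~->-rule on 1]
4. ~(b -> a), w1   [<>-rule on 2: fresh world w1, w0Rw1]
5. b, w1   [~->-rule on 4]
6. ~a, w1   [~->-rule on 4]
7. ~<>~(b -> a), w2   [~[]-rule on 3: fresh world w2, w0Rw2]
8. b -> a, w2   [~<>-rule on 7 via w2Rw2]
9. a, w2   [->-rule on 8 (branches; this branch)]
Accessibility: w0Rw0, w0Rw1, w0Rw2, w1Rw1, w2Rw2
Complete open branch: countermodel on an S4-frame, so not valid in S4, nor in K, T (the same frame is also a K-frame and a T-frame).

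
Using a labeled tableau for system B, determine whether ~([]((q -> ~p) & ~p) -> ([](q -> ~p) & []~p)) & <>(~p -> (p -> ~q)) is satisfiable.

No, unsatisfiable

1. ~([]((q -> ~p) & ~p) -> ([](q -> ~p) & []~p)) & <>(~p -> (p -> ~q)), 0
2. ~([]((q -> ~p) & ~p) -> ([](q -> ~p) & []~p)), 0
3. <>(~p -> (p -> ~q)), 0
4. []((q -> ~p) & ~p), 0
5. ~([](q -> ~p) & []~p), 0
6. (q -> ~p) & ~p, 0
7. q -> ~p, 0
8. ~p, 0
9. ~[](q -> ~p), 0
10. ~p -> (p -> ~q), 1
11. (q -> ~p) & ~p, 1
12. q -> ~p, 1
13. ~p, 1
14. p -> ~q, 1
15. ~q, 1
16. ~(q -> ~p), 2
17. q, 2
18. p, 2
19. (q -> ~p) & ~p, 2
20. q -> ~p, 2
21. ~p, 2
Accessibility: 0R0, 0R1, 0R2, 1R0, 1R1, 2R0, 2R2
Branch closes: p and ~p both at 2.
All branches of the tableau close; one closing branch shown above.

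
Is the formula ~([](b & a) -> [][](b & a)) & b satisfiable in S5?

Unsatisfiable

1. ~([](b & a) -> [][](b & a)) & b, 0
2. ~([](b & a) -> [][](b & a)), 0
3. b, 0
4. [](b & a), 0
5. ~[][](b & a), 0
6. b & a, 0
7. a, 0
8. ~[](b & a), 1
9. b & a, 1
10. b, 1
11. a, 1
12. ~(b & a), 2
13. b & a, 2
14. b, 2
15. a, 2
16. ~a, 2
Accessibility: 0R0, 0R1, 0R2, 1R0, 1R1, 1R2, 2R0, 2R1, 2R2
Branch closes: a and ~a both at 2.
Every branch closes; the branch above is one of them.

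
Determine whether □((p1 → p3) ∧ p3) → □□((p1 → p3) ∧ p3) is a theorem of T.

Invalid (countermodel exists)

Tableau for the negation ¬(□((p1 → p3) ∧ p3) → □□((p1 → p3) ∧ p3)):
1. ¬(□((p1 → p3) ∧ p3) → □□((p1 → p3) ∧ p3)), w0
2. □((p1 → p3) ∧ p3), w0
3. ¬□□((p1 → p3) ∧ p3), w0
4. (p1 → p3) ∧ p3, w0
5. p1 → p3, w0
6. p3, w0
7. ¬□((p1 → p3) ∧ p3), w1
8. (p1 → p3) ∧ p3, w1
9. p1 → p3, w1
10. p3, w1
11. ¬((p1 → p3) ∧ p3), w2
12. ¬p3, w2
Accessibility: w0Rw0, w0Rw1, w1Rw1, w1Rw2, w2Rw2
The negation has an open branch (countermodel exists).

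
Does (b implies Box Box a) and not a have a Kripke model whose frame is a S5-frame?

Yes, satisfiable

1. (b implies Box Box a) and not a, u
2. b implies Box Box a, u
3. not a, u
4. not b, u
Accessibility: uRu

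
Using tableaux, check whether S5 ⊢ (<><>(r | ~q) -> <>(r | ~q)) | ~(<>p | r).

Yes, valid

Tableau for the negation ~((<><>(r | ~q) -> <>(r | ~q)) | ~(<>p | r)):
1. ~((<><>(r | ~q) -> <>(r | ~q)) | ~(<>p | r)), w0
2. ~(<><>(r | ~q) -> <>(r | ~q)), w0
3. <>p | r, w0
4. <><>(r | ~q), w0
5. ~<>(r | ~q), w0
6. ~(r | ~q), w0
7. ~r, w0
8. q, w0
9. <>p, w0
10. <>(r | ~q), w1
11. ~(r | ~q), w1
12. ~r, w1
13. q, w1
14. p, w2
15. ~(r | ~q), w2
16. ~r, w2
17. q, w2
18. r | ~q, w3
19. ~(r | ~q), w3
20. ~r, w3
21. q, w3
22. ~q, w3
Accessibility: w0Rw0, w0Rw1, w0Rw2, w0Rw3, w1Rw0, w1Rw1, w1Rw2, w1Rw3, w2Rw0, w2Rw1, w2Rw2, w2Rw3, w3Rw0, w3Rw1, w3Rw2, w3Rw3
Branch closes: q and ~q both at w3.
All branches of the negation close; one closing branch shown above.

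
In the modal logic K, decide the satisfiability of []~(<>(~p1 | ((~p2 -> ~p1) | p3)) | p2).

1. []~(<>(~p1 | ((~p2 -> ~p1) | p3)) | p2), 0

Satisfiable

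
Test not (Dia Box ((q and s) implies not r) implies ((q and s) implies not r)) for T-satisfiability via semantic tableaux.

1. not (Dia Box ((q and s) implies not r) implies ((q and s) implies not r)), w0
2. Dia Box ((q and s) implies not r), w0
3. not ((q and s) implies not r), w0
4. q and s, w0
5. r, w0
6. q, w0
7. s, w0
8. Box ((q and s) implies not r), w1
9. (q and s) implies not r, w1
10. not r, w1
Accessibility: w0Rw0, w0Rw1, w1Rw1

Yes, satisfiable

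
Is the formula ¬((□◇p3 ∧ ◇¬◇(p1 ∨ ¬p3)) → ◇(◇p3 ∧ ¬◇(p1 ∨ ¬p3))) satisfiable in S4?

1. ¬((□◇p3 ∧ ◇¬◇(p1 ∨ ¬p3)) → ◇(◇p3 ∧ ¬◇(p1 ∨ ¬p3))), 0
2. □◇p3 ∧ ◇¬◇(p1 ∨ ¬p3), 0
3. ¬◇(◇p3 ∧ ¬◇(p1 ∨ ¬p3)), 0
4. □◇p3, 0
5. ◇¬◇(p1 ∨ ¬p3), 0
6. ¬(◇p3 ∧ ¬◇(p1 ∨ ¬p3)), 0
7. ◇p3, 0
8. ◇(p1 ∨ ¬p3), 0
9. ¬◇(p1 ∨ ¬p3), 1
10. ¬(◇p3 ∧ ¬◇(p1 ∨ ¬p3)), 1
11. ◇p3, 1
12. ¬(p1 ∨ ¬p3), 1
13. ¬p1, 1
14. p3, 1
15. ◇(p1 ∨ ¬p3), 1
16. p3, 2
17. ¬(◇p3 ∧ ¬◇(p1 ∨ ¬p3)), 2
18. ◇p3, 2
19. ◇(p1 ∨ ¬p3), 2
20. p1 ∨ ¬p3, 3
21. ¬(◇p3 ∧ ¬◇(p1 ∨ ¬p3)), 3
22. ◇p3, 3
23. p1, 3
24. ¬◇p3, 3
25. ¬p3, 3
26. p3, 4
27. ¬(◇p3 ∧ ¬◇(p1 ∨ ¬p3)), 4
28. ◇p3, 4
29. ¬(p1 ∨ ¬p3), 4
30. ¬p1, 4
31. ◇(p1 ∨ ¬p3), 4
32. p1 ∨ ¬p3, 5
33. ¬(◇p3 ∧ ¬◇(p1 ∨ ¬p3)), 5
34. ◇p3, 5
35. ¬(p1 ∨ ¬p3), 5
36. ¬p1, 5
37. p3, 5
38. ¬p3, 5
Accessibility: 0R0, 0R1, 0R2, 0R3, 0R4, 0R5, 1R1, 1R4, 1R5, 2R2, 3R3, 4R4, 5R5
Branch closes: p3 and ¬p3 both at 5.
(One branch shown.) All branches close.

Unsatisfiable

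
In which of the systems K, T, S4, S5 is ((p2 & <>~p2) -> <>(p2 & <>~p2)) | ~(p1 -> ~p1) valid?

T, S4, S5

K-tableau for the negation ~(((p2 & <>~p2) -> <>(p2 & <>~p2)) | ~(p1 -> ~p1)):
1. ~(((p2 & <>~p2) -> <>(p2 & <>~p2)) | ~(p1 -> ~p1)), 0
2. ~((p2 & <>~p2) -> <>(p2 & <>~p2)), 0   [~|-rule on 1]
3. p1 -> ~p1, 0   [~|-rule on 1]
4. p2 & <>~p2, 0   [~->-rule on 2]
5. ~<>(p2 & <>~p2), 0   [~->-rule on 2]
6. p2, 0   [&-rule on 4]
7. <>~p2, 0   [&-rule on 4]
8. ~p1, 0   [->-rule on 3 (branches; this branch)]
9. ~p2, 1   [<>-rule on 7: fresh world 1, 0R1]
10. ~(p2 & <>~p2), 1   [~<>-rule on 5 via 0R1]
11. ~<>~p2, 1   [~&-rule on 10 (branches; this branch)]
Accessibility: 0R1
Complete open branch: countermodel on a K-frame, so not valid in K.
T-tableau for the negation ~(((p2 & <>~p2) -> <>(p2 & <>~p2)) | ~(p1 -> ~p1)):
1. ~(((p2 & <>~p2) -> <>(p2 & <>~p2)) | ~(p1 -> ~p1)), 0
2. ~((p2 & <>~p2) -> <>(p2 & <>~p2)), 0   [~|-rule on 1]
3. p1 -> ~p1, 0   [~|-rule on 1]
4. p2 & <>~p2, 0   [~->-rule on 2]
5. ~<>(p2 & <>~p2), 0   [~->-rule on 2]
6. p2, 0   [&-rule on 4]
7. <>~p2, 0   [&-rule on 4]
8. ~(p2 & <>~p2), 0   [~<>-rule on 5 via 0R0]
9. ~p1, 0   [->-rule on 3 (branches; this branch)]
10. ~<>~p2, 0   [~&-rule on 8 (branches; this branch)]
11. ~p2, 1   [<>-rule on 7: fresh world 1, 0R1]
12. ~(p2 & <>~p2), 1   [~<>-rule on 5 via 0R1]
13. p2, 1   [~<>-rule on 10 via 0R1]
Accessibility: 0R0, 0R1, 1R1
Branch closes: p2 and ~p2 both at 1.
Every branch closes (one shown): valid in T, hence also in S4, S5 (every theorem of T is a theorem of S4 and S5).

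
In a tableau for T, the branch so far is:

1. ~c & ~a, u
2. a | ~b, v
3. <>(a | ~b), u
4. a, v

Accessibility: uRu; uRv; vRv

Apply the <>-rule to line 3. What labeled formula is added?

a fresh world w with uRw, and a | ~b at w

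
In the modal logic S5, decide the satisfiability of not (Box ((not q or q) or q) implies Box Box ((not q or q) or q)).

No, unsatisfiable

1. not (Box ((not q or q) or q) implies Box Box ((not q or q) or q)), w0
2. Box ((not q or q) or q), w0
3. not Box Box ((not q or q) or q), w0
4. (not q or q) or q, w0
5. not q or q, w0
6. q, w0
7. not Box ((not q or q) or q), w1
8. (not q or q) or q, w1
9. not q or q, w1
10. q, w1
11. not ((not q or q) or q), w2
12. not (not q or q), w2
13. not q, w2
14. q, w2
Accessibility: w0Rw0, w0Rw1, w0Rw2, w1Rw0, w1Rw1, w1Rw2, w2Rw0, w2Rw1, w2Rw2
Branch closes: q and not q both at w2.
Every branch closes; the branch above is one of them.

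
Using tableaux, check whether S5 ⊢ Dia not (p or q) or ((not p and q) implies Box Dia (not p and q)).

Tableau for the negation not (Dia not (p or q) or ((not p and q) implies Box Dia (not p and q))):
1. not (Dia not (p or q) or ((not p and q) implies Box Dia (not p and q))), 0
2. not Dia not (p or q), 0
3. not ((not p and q) implies Box Dia (not p and q)), 0
4. not p and q, 0
5. not Box Dia (not p and q), 0
6. not p, 0
7. q, 0
8. p or q, 0
9. not Dia (not p and q), 1
10. p or q, 1
11. not (not p and q), 0
12. not (not p and q), 1
13. q, 1
14. not q, 0
Accessibility: 0R0, 0R1, 1R0, 1R1
Branch closes: q and not q both at 0.
All branches of the negation close; one closing branch shown above.

Valid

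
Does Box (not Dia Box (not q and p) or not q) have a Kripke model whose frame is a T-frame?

Satisfiable (open branch found)

1. Box (not Dia Box (not q and p) or not q), u
2. not Dia Box (not q and p) or not q, u
3. not q, u
Accessibility: uRu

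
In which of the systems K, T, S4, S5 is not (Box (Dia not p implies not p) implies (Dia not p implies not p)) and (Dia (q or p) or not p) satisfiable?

K-tableau for the formula:
1. not (Box (Dia not p implies not p) implies (Dia not p implies not p)) and (Dia (q or p) or not p), w0
2. not (Box (Dia not p implies not p) implies (Dia not p implies not p)), w0
3. Dia (q or p) or not p, w0
4. Box (Dia not p implies not p), w0
5. not (Dia not p implies not p), w0
6. Dia not p, w0
7. p, w0
8. Dia (q or p), w0
9. not p, w1
10. Dia not p implies not p, w1
11. q or p, w2
12. Dia not p implies not p, w2
13. p, w2
14. not Dia not p, w2
Accessibility: w0Rw1, w0Rw2
Complete open branch: satisfiable in K.
T-tableau for the formula:
1. not (Box (Dia not p implies not p) implies (Dia not p implies not p)) and (Dia (q or p) or not p), w0
2. not (Box (Dia not p implies not p) implies (Dia not p implies not p)), w0
3. Dia (q or p) or not p, w0
4. Box (Dia not p implies not p), w0
5. not (Dia not p implies not p), w0
6. Dia not p, w0
7. p, w0
8. Dia not p implies not p, w0
9. Dia (q or p), w0
10. not Dia not p, w0
11. not p, w1
12. Dia not p implies not p, w1
13. p, w1
Accessibility: w0Rw0, w0Rw1, w1Rw1
Branch closes: p and not p both at w1.
Every branch closes (one shown): unsatisfiable in T, hence also in S4, S5 (every S4/S5-frame is a T-frame).

K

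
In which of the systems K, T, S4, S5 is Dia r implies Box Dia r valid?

S5

S5-tableau for the negation not (Dia r implies Box Dia r):
1. not (Dia r implies Box Dia r), 0
2. Dia r, 0
3. not Box Dia r, 0
4. r, 1
5. not Dia r, 2
6. not r, 0
7. not r, 1
Accessibility: 0R0, 0R1, 0R2, 1R0, 1R1, 1R2, 2R0, 2R1, 2R2
Branch closes: r and not r both at 1.
Every branch closes (one shown): valid in S5.
S4-tableau for the negation not (Dia r implies Box Dia r):
1. not (Dia r implies Box Dia r), 0
2. Dia r, 0
3. not Box Dia r, 0
4. r, 1
5. not Dia r, 2
6. not r, 2
Accessibility: 0R0, 0R1, 0R2, 1R1, 2R2
Complete open branch: countermodel on an S4-frame, so not valid in S4, nor in K, T (the same frame is also a K-frame and a T-frame).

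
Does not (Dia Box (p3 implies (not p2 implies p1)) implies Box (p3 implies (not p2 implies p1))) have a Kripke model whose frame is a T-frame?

1. not (Dia Box (p3 implies (not p2 implies p1)) implies Box (p3 implies (not p2 implies p1))), w0
2. Dia Box (p3 implies (not p2 implies p1)), w0   [neg-implies-rule on 1]
3. not Box (p3 implies (not p2 implies p1)), w0   [neg-implies-rule on 1]
4. Box (p3 implies (not p2 implies p1)), w1   [Dia-rule on 2: fresh world w1, w0Rw1]
5. p3 implies (not p2 implies p1), w1   [Box-rule on 4 via w1Rw1]
6. not p2 implies p1, w1   [implies-rule on 5 (branches; this branch)]
7. p1, w1   [implies-rule on 6 (branches; this branch)]
8. not (p3 implies (not p2 implies p1)), w2   [neg-Box-rule on 3: fresh world w2, w0Rw2]
9. p3, w2   [neg-implies-rule on 8]
10. not (not p2 implies p1), w2   [neg-implies-rule on 8]
11. not p2, w2   [neg-implies-rule on 10]
12. not p1, w2   [neg-implies-rule on 10]
Accessibility: w0Rw0, w0Rw1, w0Rw2, w1Rw1, w2Rw2

Satisfiable (open branch found)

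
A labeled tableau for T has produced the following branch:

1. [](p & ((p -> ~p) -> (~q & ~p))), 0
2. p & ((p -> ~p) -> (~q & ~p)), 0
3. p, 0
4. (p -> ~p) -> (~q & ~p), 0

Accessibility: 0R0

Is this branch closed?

No world carries both an atom and its negation.

No, open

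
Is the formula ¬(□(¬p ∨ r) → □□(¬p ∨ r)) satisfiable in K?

1. ¬(□(¬p ∨ r) → □□(¬p ∨ r)), w0
2. □(¬p ∨ r), w0
3. ¬□□(¬p ∨ r), w0
4. ¬□(¬p ∨ r), w1
5. ¬p ∨ r, w1
6. r, w1
7. ¬(¬p ∨ r), w2
8. p, w2
9. ¬r, w2
Accessibility: w0Rw1, w1Rw2

Satisfiable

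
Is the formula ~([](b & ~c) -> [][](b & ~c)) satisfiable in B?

1. ~([](b & ~c) -> [][](b & ~c)), w0
2. [](b & ~c), w0
3. ~[][](b & ~c), w0
4. b & ~c, w0
5. b, w0
6. ~c, w0
7. ~[](b & ~c), w1
8. b & ~c, w1
9. b, w1
10. ~c, w1
11. ~(b & ~c), w2
12. c, w2
Accessibility: w0Rw0, w0Rw1, w1Rw0, w1Rw1, w1Rw2, w2Rw1, w2Rw2

Yes, satisfiable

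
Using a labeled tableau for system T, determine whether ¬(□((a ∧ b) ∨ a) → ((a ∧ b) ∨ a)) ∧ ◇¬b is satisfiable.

1. ¬(□((a ∧ b) ∨ a) → ((a ∧ b) ∨ a)) ∧ ◇¬b, 0
2. ¬(□((a ∧ b) ∨ a) → ((a ∧ b) ∨ a)), 0
3. ◇¬b, 0
4. □((a ∧ b) ∨ a), 0
5. ¬((a ∧ b) ∨ a), 0
6. ¬(a ∧ b), 0
7. ¬a, 0
8. (a ∧ b) ∨ a, 0
9. ¬b, 0
10. a ∧ b, 0
11. a, 0
12. b, 0
Accessibility: 0R0
Branch closes: a and ¬a both at 0.
All branches of the tableau close; one closing branch shown above.

Unsatisfiable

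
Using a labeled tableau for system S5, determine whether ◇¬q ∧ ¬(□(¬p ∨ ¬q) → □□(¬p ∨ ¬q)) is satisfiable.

Unsatisfiable

1. ◇¬q ∧ ¬(□(¬p ∨ ¬q) → □□(¬p ∨ ¬q)), u
2. ◇¬q, u   [∧-rule on 1]
3. ¬(□(¬p ∨ ¬q) → □□(¬p ∨ ¬q)), u   [∧-rule on 1]
4. □(¬p ∨ ¬q), u   [¬→-rule on 3]
5. ¬□□(¬p ∨ ¬q), u   [¬→-rule on 3]
6. ¬p ∨ ¬q, u   [□-rule on 4 via uRu]
7. ¬q, u   [∨-rule on 6 (branches; this branch)]
8. ¬q, v   [◇-rule on 2: fresh world v, uRv]
9. ¬p ∨ ¬q, v   [□-rule on 4 via uRv]
10. ¬□(¬p ∨ ¬q), w   [¬□-rule on 5: fresh world w, uRw]
11. ¬p ∨ ¬q, w   [□-rule on 4 via uRw]
12. ¬q, w   [∨-rule on 11 (branches; this branch)]
13. ¬(¬p ∨ ¬q), x   [¬□-rule on 10: fresh world x, wRx]
14. p, x   [¬∨-rule on 13]
15. q, x   [¬∨-rule on 13]
16. ¬p ∨ ¬q, x   [□-rule on 4 via uRx]
17. ¬q, x   [∨-rule on 16 (branches; this branch)]
Accessibility: uRu, uRv, uRw, uRx, vRu, vRv, vRw, vRx, wRu, wRv, wRw, wRx, xRu, xRv, xRw, xRx
Branch closes: q and ¬q both at x.
Every branch closes; the branch above is one of them.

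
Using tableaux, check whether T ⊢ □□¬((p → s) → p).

Not valid

Tableau for the negation ¬□□¬((p → s) → p):
1. ¬□□¬((p → s) → p), w0
2. ¬□¬((p → s) → p), w1
3. (p → s) → p, w2
4. p, w2
Accessibility: w0Rw0, w0Rw1, w1Rw1, w1Rw2, w2Rw2
The negation has an open branch (countermodel exists).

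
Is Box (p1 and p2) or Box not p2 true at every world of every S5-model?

Tableau for the negation not (Box (p1 and p2) or Box not p2):
1. not (Box (p1 and p2) or Box not p2), 0
2. not Box (p1 and p2), 0
3. not Box not p2, 0
4. not (p1 and p2), 1
5. not p2, 1
6. p2, 2
Accessibility: 0R0, 0R1, 0R2, 1R0, 1R1, 1R2, 2R0, 2R1, 2R2
The negation has an open branch (countermodel exists).

No, not valid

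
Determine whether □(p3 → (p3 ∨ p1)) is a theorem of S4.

Tableau for the negation ¬□(p3 → (p3 ∨ p1)):
1. ¬□(p3 → (p3 ∨ p1)), w0
2. ¬(p3 → (p3 ∨ p1)), w1   [¬□-rule on 1: fresh world w1, w0Rw1]
3. p3, w1   [¬→-rule on 2]
4. ¬(p3 ∨ p1), w1   [¬→-rule on 2]
5. ¬p3, w1   [¬∨-rule on 4]
6. ¬p1, w1   [¬∨-rule on 4]
Accessibility: w0Rw0, w0Rw1, w1Rw1
Branch closes: p3 and ¬p3 both at w1.
Every branch of the negation's tableau closes; the branch above is one of them.

Yes, valid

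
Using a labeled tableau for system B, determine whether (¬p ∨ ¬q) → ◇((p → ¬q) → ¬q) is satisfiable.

Satisfiable

1. (¬p ∨ ¬q) → ◇((p → ¬q) → ¬q), w0
2. ◇((p → ¬q) → ¬q), w0   [→-rule on 1 (branches; this branch)]
3. (p → ¬q) → ¬q, w1   [◇-rule on 2: fresh world w1, w0Rw1]
4. ¬q, w1   [→-rule on 3 (branches; this branch)]
Accessibility: w0Rw0, w0Rw1, w1Rw0, w1Rw1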